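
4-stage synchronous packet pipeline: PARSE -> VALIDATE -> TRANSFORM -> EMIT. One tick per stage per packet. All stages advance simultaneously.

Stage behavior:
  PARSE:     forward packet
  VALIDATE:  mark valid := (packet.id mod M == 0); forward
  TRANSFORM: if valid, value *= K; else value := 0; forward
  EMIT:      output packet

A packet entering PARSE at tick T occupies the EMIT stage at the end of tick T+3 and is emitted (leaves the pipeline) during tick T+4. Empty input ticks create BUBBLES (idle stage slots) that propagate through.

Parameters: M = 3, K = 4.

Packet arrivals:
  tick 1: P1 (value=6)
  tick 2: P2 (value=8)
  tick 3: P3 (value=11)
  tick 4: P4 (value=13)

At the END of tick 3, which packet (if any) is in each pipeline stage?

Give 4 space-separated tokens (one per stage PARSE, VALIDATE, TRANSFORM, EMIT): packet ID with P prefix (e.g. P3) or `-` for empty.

Tick 1: [PARSE:P1(v=6,ok=F), VALIDATE:-, TRANSFORM:-, EMIT:-] out:-; in:P1
Tick 2: [PARSE:P2(v=8,ok=F), VALIDATE:P1(v=6,ok=F), TRANSFORM:-, EMIT:-] out:-; in:P2
Tick 3: [PARSE:P3(v=11,ok=F), VALIDATE:P2(v=8,ok=F), TRANSFORM:P1(v=0,ok=F), EMIT:-] out:-; in:P3
At end of tick 3: ['P3', 'P2', 'P1', '-']

Answer: P3 P2 P1 -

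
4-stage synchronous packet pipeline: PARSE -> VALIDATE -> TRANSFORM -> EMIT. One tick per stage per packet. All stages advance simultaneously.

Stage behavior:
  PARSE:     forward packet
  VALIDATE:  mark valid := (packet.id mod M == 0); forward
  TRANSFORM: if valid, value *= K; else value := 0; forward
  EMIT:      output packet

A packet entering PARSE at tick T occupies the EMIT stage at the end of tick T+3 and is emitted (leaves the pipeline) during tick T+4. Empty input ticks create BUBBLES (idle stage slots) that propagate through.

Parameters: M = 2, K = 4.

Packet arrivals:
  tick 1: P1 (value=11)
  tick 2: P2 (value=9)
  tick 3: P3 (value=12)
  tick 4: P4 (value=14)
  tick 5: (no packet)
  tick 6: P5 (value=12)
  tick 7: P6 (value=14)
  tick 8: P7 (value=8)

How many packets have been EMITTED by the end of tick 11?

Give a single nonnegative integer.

Answer: 6

Derivation:
Tick 1: [PARSE:P1(v=11,ok=F), VALIDATE:-, TRANSFORM:-, EMIT:-] out:-; in:P1
Tick 2: [PARSE:P2(v=9,ok=F), VALIDATE:P1(v=11,ok=F), TRANSFORM:-, EMIT:-] out:-; in:P2
Tick 3: [PARSE:P3(v=12,ok=F), VALIDATE:P2(v=9,ok=T), TRANSFORM:P1(v=0,ok=F), EMIT:-] out:-; in:P3
Tick 4: [PARSE:P4(v=14,ok=F), VALIDATE:P3(v=12,ok=F), TRANSFORM:P2(v=36,ok=T), EMIT:P1(v=0,ok=F)] out:-; in:P4
Tick 5: [PARSE:-, VALIDATE:P4(v=14,ok=T), TRANSFORM:P3(v=0,ok=F), EMIT:P2(v=36,ok=T)] out:P1(v=0); in:-
Tick 6: [PARSE:P5(v=12,ok=F), VALIDATE:-, TRANSFORM:P4(v=56,ok=T), EMIT:P3(v=0,ok=F)] out:P2(v=36); in:P5
Tick 7: [PARSE:P6(v=14,ok=F), VALIDATE:P5(v=12,ok=F), TRANSFORM:-, EMIT:P4(v=56,ok=T)] out:P3(v=0); in:P6
Tick 8: [PARSE:P7(v=8,ok=F), VALIDATE:P6(v=14,ok=T), TRANSFORM:P5(v=0,ok=F), EMIT:-] out:P4(v=56); in:P7
Tick 9: [PARSE:-, VALIDATE:P7(v=8,ok=F), TRANSFORM:P6(v=56,ok=T), EMIT:P5(v=0,ok=F)] out:-; in:-
Tick 10: [PARSE:-, VALIDATE:-, TRANSFORM:P7(v=0,ok=F), EMIT:P6(v=56,ok=T)] out:P5(v=0); in:-
Tick 11: [PARSE:-, VALIDATE:-, TRANSFORM:-, EMIT:P7(v=0,ok=F)] out:P6(v=56); in:-
Emitted by tick 11: ['P1', 'P2', 'P3', 'P4', 'P5', 'P6']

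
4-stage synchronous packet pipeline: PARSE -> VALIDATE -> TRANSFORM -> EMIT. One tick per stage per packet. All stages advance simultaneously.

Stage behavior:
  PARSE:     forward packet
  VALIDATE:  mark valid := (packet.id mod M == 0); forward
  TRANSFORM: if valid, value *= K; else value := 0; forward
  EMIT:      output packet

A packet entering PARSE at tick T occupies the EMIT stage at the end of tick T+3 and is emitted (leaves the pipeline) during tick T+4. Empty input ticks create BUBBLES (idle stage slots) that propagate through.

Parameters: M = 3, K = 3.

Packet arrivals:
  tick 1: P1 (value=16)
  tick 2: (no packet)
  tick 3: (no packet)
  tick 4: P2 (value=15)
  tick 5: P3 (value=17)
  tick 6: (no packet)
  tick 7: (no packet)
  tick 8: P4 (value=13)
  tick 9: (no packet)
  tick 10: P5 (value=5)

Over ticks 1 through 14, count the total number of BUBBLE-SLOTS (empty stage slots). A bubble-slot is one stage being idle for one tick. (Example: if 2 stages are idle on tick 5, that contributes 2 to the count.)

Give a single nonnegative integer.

Answer: 36

Derivation:
Tick 1: [PARSE:P1(v=16,ok=F), VALIDATE:-, TRANSFORM:-, EMIT:-] out:-; bubbles=3
Tick 2: [PARSE:-, VALIDATE:P1(v=16,ok=F), TRANSFORM:-, EMIT:-] out:-; bubbles=3
Tick 3: [PARSE:-, VALIDATE:-, TRANSFORM:P1(v=0,ok=F), EMIT:-] out:-; bubbles=3
Tick 4: [PARSE:P2(v=15,ok=F), VALIDATE:-, TRANSFORM:-, EMIT:P1(v=0,ok=F)] out:-; bubbles=2
Tick 5: [PARSE:P3(v=17,ok=F), VALIDATE:P2(v=15,ok=F), TRANSFORM:-, EMIT:-] out:P1(v=0); bubbles=2
Tick 6: [PARSE:-, VALIDATE:P3(v=17,ok=T), TRANSFORM:P2(v=0,ok=F), EMIT:-] out:-; bubbles=2
Tick 7: [PARSE:-, VALIDATE:-, TRANSFORM:P3(v=51,ok=T), EMIT:P2(v=0,ok=F)] out:-; bubbles=2
Tick 8: [PARSE:P4(v=13,ok=F), VALIDATE:-, TRANSFORM:-, EMIT:P3(v=51,ok=T)] out:P2(v=0); bubbles=2
Tick 9: [PARSE:-, VALIDATE:P4(v=13,ok=F), TRANSFORM:-, EMIT:-] out:P3(v=51); bubbles=3
Tick 10: [PARSE:P5(v=5,ok=F), VALIDATE:-, TRANSFORM:P4(v=0,ok=F), EMIT:-] out:-; bubbles=2
Tick 11: [PARSE:-, VALIDATE:P5(v=5,ok=F), TRANSFORM:-, EMIT:P4(v=0,ok=F)] out:-; bubbles=2
Tick 12: [PARSE:-, VALIDATE:-, TRANSFORM:P5(v=0,ok=F), EMIT:-] out:P4(v=0); bubbles=3
Tick 13: [PARSE:-, VALIDATE:-, TRANSFORM:-, EMIT:P5(v=0,ok=F)] out:-; bubbles=3
Tick 14: [PARSE:-, VALIDATE:-, TRANSFORM:-, EMIT:-] out:P5(v=0); bubbles=4
Total bubble-slots: 36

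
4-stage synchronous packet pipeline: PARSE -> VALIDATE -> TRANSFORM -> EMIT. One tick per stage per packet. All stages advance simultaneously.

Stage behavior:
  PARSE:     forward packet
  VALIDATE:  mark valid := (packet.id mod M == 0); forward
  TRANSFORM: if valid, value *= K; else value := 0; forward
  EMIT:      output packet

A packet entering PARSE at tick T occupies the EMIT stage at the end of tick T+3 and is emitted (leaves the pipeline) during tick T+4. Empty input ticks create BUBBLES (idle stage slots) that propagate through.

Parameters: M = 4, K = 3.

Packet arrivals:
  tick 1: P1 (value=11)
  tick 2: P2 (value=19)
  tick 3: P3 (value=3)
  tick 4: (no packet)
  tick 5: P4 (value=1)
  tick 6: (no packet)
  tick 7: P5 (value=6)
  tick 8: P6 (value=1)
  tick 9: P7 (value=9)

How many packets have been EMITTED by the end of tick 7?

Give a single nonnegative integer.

Tick 1: [PARSE:P1(v=11,ok=F), VALIDATE:-, TRANSFORM:-, EMIT:-] out:-; in:P1
Tick 2: [PARSE:P2(v=19,ok=F), VALIDATE:P1(v=11,ok=F), TRANSFORM:-, EMIT:-] out:-; in:P2
Tick 3: [PARSE:P3(v=3,ok=F), VALIDATE:P2(v=19,ok=F), TRANSFORM:P1(v=0,ok=F), EMIT:-] out:-; in:P3
Tick 4: [PARSE:-, VALIDATE:P3(v=3,ok=F), TRANSFORM:P2(v=0,ok=F), EMIT:P1(v=0,ok=F)] out:-; in:-
Tick 5: [PARSE:P4(v=1,ok=F), VALIDATE:-, TRANSFORM:P3(v=0,ok=F), EMIT:P2(v=0,ok=F)] out:P1(v=0); in:P4
Tick 6: [PARSE:-, VALIDATE:P4(v=1,ok=T), TRANSFORM:-, EMIT:P3(v=0,ok=F)] out:P2(v=0); in:-
Tick 7: [PARSE:P5(v=6,ok=F), VALIDATE:-, TRANSFORM:P4(v=3,ok=T), EMIT:-] out:P3(v=0); in:P5
Emitted by tick 7: ['P1', 'P2', 'P3']

Answer: 3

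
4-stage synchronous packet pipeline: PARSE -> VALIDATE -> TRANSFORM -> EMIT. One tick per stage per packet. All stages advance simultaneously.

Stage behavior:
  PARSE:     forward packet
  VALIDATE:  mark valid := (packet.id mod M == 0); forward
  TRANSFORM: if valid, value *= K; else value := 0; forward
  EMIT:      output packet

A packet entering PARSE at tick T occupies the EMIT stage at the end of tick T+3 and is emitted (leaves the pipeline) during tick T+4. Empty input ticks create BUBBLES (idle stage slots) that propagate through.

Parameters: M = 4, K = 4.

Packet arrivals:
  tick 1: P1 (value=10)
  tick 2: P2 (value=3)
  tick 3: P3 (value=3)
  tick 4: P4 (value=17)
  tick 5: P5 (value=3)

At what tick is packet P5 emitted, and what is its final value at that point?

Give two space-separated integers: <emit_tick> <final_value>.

Answer: 9 0

Derivation:
Tick 1: [PARSE:P1(v=10,ok=F), VALIDATE:-, TRANSFORM:-, EMIT:-] out:-; in:P1
Tick 2: [PARSE:P2(v=3,ok=F), VALIDATE:P1(v=10,ok=F), TRANSFORM:-, EMIT:-] out:-; in:P2
Tick 3: [PARSE:P3(v=3,ok=F), VALIDATE:P2(v=3,ok=F), TRANSFORM:P1(v=0,ok=F), EMIT:-] out:-; in:P3
Tick 4: [PARSE:P4(v=17,ok=F), VALIDATE:P3(v=3,ok=F), TRANSFORM:P2(v=0,ok=F), EMIT:P1(v=0,ok=F)] out:-; in:P4
Tick 5: [PARSE:P5(v=3,ok=F), VALIDATE:P4(v=17,ok=T), TRANSFORM:P3(v=0,ok=F), EMIT:P2(v=0,ok=F)] out:P1(v=0); in:P5
Tick 6: [PARSE:-, VALIDATE:P5(v=3,ok=F), TRANSFORM:P4(v=68,ok=T), EMIT:P3(v=0,ok=F)] out:P2(v=0); in:-
Tick 7: [PARSE:-, VALIDATE:-, TRANSFORM:P5(v=0,ok=F), EMIT:P4(v=68,ok=T)] out:P3(v=0); in:-
Tick 8: [PARSE:-, VALIDATE:-, TRANSFORM:-, EMIT:P5(v=0,ok=F)] out:P4(v=68); in:-
Tick 9: [PARSE:-, VALIDATE:-, TRANSFORM:-, EMIT:-] out:P5(v=0); in:-
P5: arrives tick 5, valid=False (id=5, id%4=1), emit tick 9, final value 0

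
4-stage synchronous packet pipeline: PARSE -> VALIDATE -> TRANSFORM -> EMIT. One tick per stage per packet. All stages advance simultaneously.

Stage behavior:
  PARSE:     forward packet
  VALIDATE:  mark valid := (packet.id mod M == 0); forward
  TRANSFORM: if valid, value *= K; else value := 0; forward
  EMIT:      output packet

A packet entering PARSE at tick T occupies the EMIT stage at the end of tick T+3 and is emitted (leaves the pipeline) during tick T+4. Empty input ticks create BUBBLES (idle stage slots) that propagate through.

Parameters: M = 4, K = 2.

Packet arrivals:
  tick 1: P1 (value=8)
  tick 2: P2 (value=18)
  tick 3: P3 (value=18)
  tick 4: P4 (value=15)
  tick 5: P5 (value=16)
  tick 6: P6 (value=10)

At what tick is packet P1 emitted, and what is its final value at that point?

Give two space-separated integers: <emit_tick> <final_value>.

Tick 1: [PARSE:P1(v=8,ok=F), VALIDATE:-, TRANSFORM:-, EMIT:-] out:-; in:P1
Tick 2: [PARSE:P2(v=18,ok=F), VALIDATE:P1(v=8,ok=F), TRANSFORM:-, EMIT:-] out:-; in:P2
Tick 3: [PARSE:P3(v=18,ok=F), VALIDATE:P2(v=18,ok=F), TRANSFORM:P1(v=0,ok=F), EMIT:-] out:-; in:P3
Tick 4: [PARSE:P4(v=15,ok=F), VALIDATE:P3(v=18,ok=F), TRANSFORM:P2(v=0,ok=F), EMIT:P1(v=0,ok=F)] out:-; in:P4
Tick 5: [PARSE:P5(v=16,ok=F), VALIDATE:P4(v=15,ok=T), TRANSFORM:P3(v=0,ok=F), EMIT:P2(v=0,ok=F)] out:P1(v=0); in:P5
Tick 6: [PARSE:P6(v=10,ok=F), VALIDATE:P5(v=16,ok=F), TRANSFORM:P4(v=30,ok=T), EMIT:P3(v=0,ok=F)] out:P2(v=0); in:P6
Tick 7: [PARSE:-, VALIDATE:P6(v=10,ok=F), TRANSFORM:P5(v=0,ok=F), EMIT:P4(v=30,ok=T)] out:P3(v=0); in:-
Tick 8: [PARSE:-, VALIDATE:-, TRANSFORM:P6(v=0,ok=F), EMIT:P5(v=0,ok=F)] out:P4(v=30); in:-
Tick 9: [PARSE:-, VALIDATE:-, TRANSFORM:-, EMIT:P6(v=0,ok=F)] out:P5(v=0); in:-
Tick 10: [PARSE:-, VALIDATE:-, TRANSFORM:-, EMIT:-] out:P6(v=0); in:-
P1: arrives tick 1, valid=False (id=1, id%4=1), emit tick 5, final value 0

Answer: 5 0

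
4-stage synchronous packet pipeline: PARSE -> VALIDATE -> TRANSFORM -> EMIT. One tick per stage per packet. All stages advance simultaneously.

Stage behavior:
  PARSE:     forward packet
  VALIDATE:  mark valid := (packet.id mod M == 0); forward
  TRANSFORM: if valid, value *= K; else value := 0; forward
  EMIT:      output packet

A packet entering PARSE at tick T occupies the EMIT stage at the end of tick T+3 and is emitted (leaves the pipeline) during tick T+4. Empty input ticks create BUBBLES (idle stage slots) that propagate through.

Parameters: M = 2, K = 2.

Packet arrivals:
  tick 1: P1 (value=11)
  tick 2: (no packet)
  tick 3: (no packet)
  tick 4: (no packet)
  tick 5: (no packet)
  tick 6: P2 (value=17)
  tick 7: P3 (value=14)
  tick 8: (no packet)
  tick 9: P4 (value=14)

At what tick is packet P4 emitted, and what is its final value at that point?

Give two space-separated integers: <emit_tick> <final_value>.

Answer: 13 28

Derivation:
Tick 1: [PARSE:P1(v=11,ok=F), VALIDATE:-, TRANSFORM:-, EMIT:-] out:-; in:P1
Tick 2: [PARSE:-, VALIDATE:P1(v=11,ok=F), TRANSFORM:-, EMIT:-] out:-; in:-
Tick 3: [PARSE:-, VALIDATE:-, TRANSFORM:P1(v=0,ok=F), EMIT:-] out:-; in:-
Tick 4: [PARSE:-, VALIDATE:-, TRANSFORM:-, EMIT:P1(v=0,ok=F)] out:-; in:-
Tick 5: [PARSE:-, VALIDATE:-, TRANSFORM:-, EMIT:-] out:P1(v=0); in:-
Tick 6: [PARSE:P2(v=17,ok=F), VALIDATE:-, TRANSFORM:-, EMIT:-] out:-; in:P2
Tick 7: [PARSE:P3(v=14,ok=F), VALIDATE:P2(v=17,ok=T), TRANSFORM:-, EMIT:-] out:-; in:P3
Tick 8: [PARSE:-, VALIDATE:P3(v=14,ok=F), TRANSFORM:P2(v=34,ok=T), EMIT:-] out:-; in:-
Tick 9: [PARSE:P4(v=14,ok=F), VALIDATE:-, TRANSFORM:P3(v=0,ok=F), EMIT:P2(v=34,ok=T)] out:-; in:P4
Tick 10: [PARSE:-, VALIDATE:P4(v=14,ok=T), TRANSFORM:-, EMIT:P3(v=0,ok=F)] out:P2(v=34); in:-
Tick 11: [PARSE:-, VALIDATE:-, TRANSFORM:P4(v=28,ok=T), EMIT:-] out:P3(v=0); in:-
Tick 12: [PARSE:-, VALIDATE:-, TRANSFORM:-, EMIT:P4(v=28,ok=T)] out:-; in:-
Tick 13: [PARSE:-, VALIDATE:-, TRANSFORM:-, EMIT:-] out:P4(v=28); in:-
P4: arrives tick 9, valid=True (id=4, id%2=0), emit tick 13, final value 28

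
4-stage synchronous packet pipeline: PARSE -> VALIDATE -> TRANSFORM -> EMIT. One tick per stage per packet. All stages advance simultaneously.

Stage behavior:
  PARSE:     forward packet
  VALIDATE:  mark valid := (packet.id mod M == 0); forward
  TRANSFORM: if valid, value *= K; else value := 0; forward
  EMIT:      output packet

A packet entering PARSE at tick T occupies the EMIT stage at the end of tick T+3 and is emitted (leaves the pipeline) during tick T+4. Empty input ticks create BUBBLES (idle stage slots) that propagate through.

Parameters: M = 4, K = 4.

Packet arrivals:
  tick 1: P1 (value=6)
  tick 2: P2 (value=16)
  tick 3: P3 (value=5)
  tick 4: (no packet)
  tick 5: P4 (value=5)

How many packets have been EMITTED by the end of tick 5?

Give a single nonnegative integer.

Tick 1: [PARSE:P1(v=6,ok=F), VALIDATE:-, TRANSFORM:-, EMIT:-] out:-; in:P1
Tick 2: [PARSE:P2(v=16,ok=F), VALIDATE:P1(v=6,ok=F), TRANSFORM:-, EMIT:-] out:-; in:P2
Tick 3: [PARSE:P3(v=5,ok=F), VALIDATE:P2(v=16,ok=F), TRANSFORM:P1(v=0,ok=F), EMIT:-] out:-; in:P3
Tick 4: [PARSE:-, VALIDATE:P3(v=5,ok=F), TRANSFORM:P2(v=0,ok=F), EMIT:P1(v=0,ok=F)] out:-; in:-
Tick 5: [PARSE:P4(v=5,ok=F), VALIDATE:-, TRANSFORM:P3(v=0,ok=F), EMIT:P2(v=0,ok=F)] out:P1(v=0); in:P4
Emitted by tick 5: ['P1']

Answer: 1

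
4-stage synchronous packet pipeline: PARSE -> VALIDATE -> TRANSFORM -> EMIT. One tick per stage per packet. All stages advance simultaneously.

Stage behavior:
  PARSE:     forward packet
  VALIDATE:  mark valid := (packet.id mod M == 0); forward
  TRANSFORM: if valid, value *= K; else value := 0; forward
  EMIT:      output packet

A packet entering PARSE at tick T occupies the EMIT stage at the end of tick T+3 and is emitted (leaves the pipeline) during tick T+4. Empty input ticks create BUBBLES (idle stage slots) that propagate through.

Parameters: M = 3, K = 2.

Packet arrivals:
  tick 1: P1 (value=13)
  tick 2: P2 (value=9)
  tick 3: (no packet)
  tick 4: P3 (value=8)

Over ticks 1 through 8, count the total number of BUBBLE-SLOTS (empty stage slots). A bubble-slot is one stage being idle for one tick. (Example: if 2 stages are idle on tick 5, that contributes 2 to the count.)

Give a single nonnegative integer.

Answer: 20

Derivation:
Tick 1: [PARSE:P1(v=13,ok=F), VALIDATE:-, TRANSFORM:-, EMIT:-] out:-; bubbles=3
Tick 2: [PARSE:P2(v=9,ok=F), VALIDATE:P1(v=13,ok=F), TRANSFORM:-, EMIT:-] out:-; bubbles=2
Tick 3: [PARSE:-, VALIDATE:P2(v=9,ok=F), TRANSFORM:P1(v=0,ok=F), EMIT:-] out:-; bubbles=2
Tick 4: [PARSE:P3(v=8,ok=F), VALIDATE:-, TRANSFORM:P2(v=0,ok=F), EMIT:P1(v=0,ok=F)] out:-; bubbles=1
Tick 5: [PARSE:-, VALIDATE:P3(v=8,ok=T), TRANSFORM:-, EMIT:P2(v=0,ok=F)] out:P1(v=0); bubbles=2
Tick 6: [PARSE:-, VALIDATE:-, TRANSFORM:P3(v=16,ok=T), EMIT:-] out:P2(v=0); bubbles=3
Tick 7: [PARSE:-, VALIDATE:-, TRANSFORM:-, EMIT:P3(v=16,ok=T)] out:-; bubbles=3
Tick 8: [PARSE:-, VALIDATE:-, TRANSFORM:-, EMIT:-] out:P3(v=16); bubbles=4
Total bubble-slots: 20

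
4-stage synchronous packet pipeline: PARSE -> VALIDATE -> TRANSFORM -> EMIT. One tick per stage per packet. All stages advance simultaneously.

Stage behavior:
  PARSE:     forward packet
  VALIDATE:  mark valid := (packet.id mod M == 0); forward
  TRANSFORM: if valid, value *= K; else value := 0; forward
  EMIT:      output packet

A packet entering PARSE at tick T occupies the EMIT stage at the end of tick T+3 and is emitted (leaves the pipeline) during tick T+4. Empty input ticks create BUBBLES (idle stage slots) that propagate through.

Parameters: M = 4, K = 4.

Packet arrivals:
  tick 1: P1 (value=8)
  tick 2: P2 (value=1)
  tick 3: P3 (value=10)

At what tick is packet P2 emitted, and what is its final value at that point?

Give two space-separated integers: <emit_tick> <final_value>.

Answer: 6 0

Derivation:
Tick 1: [PARSE:P1(v=8,ok=F), VALIDATE:-, TRANSFORM:-, EMIT:-] out:-; in:P1
Tick 2: [PARSE:P2(v=1,ok=F), VALIDATE:P1(v=8,ok=F), TRANSFORM:-, EMIT:-] out:-; in:P2
Tick 3: [PARSE:P3(v=10,ok=F), VALIDATE:P2(v=1,ok=F), TRANSFORM:P1(v=0,ok=F), EMIT:-] out:-; in:P3
Tick 4: [PARSE:-, VALIDATE:P3(v=10,ok=F), TRANSFORM:P2(v=0,ok=F), EMIT:P1(v=0,ok=F)] out:-; in:-
Tick 5: [PARSE:-, VALIDATE:-, TRANSFORM:P3(v=0,ok=F), EMIT:P2(v=0,ok=F)] out:P1(v=0); in:-
Tick 6: [PARSE:-, VALIDATE:-, TRANSFORM:-, EMIT:P3(v=0,ok=F)] out:P2(v=0); in:-
Tick 7: [PARSE:-, VALIDATE:-, TRANSFORM:-, EMIT:-] out:P3(v=0); in:-
P2: arrives tick 2, valid=False (id=2, id%4=2), emit tick 6, final value 0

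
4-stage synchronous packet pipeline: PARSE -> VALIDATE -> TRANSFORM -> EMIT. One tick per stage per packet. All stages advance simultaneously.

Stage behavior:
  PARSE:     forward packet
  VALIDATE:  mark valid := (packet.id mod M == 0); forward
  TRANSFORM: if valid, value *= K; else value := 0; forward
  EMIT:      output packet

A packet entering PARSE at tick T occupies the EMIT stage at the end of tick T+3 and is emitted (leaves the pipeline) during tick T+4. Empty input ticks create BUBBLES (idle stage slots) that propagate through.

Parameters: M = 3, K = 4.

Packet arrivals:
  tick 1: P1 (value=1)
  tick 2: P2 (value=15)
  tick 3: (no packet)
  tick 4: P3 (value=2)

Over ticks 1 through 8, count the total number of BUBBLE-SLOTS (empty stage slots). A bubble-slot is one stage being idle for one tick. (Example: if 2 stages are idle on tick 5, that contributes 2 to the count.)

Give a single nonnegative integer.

Answer: 20

Derivation:
Tick 1: [PARSE:P1(v=1,ok=F), VALIDATE:-, TRANSFORM:-, EMIT:-] out:-; bubbles=3
Tick 2: [PARSE:P2(v=15,ok=F), VALIDATE:P1(v=1,ok=F), TRANSFORM:-, EMIT:-] out:-; bubbles=2
Tick 3: [PARSE:-, VALIDATE:P2(v=15,ok=F), TRANSFORM:P1(v=0,ok=F), EMIT:-] out:-; bubbles=2
Tick 4: [PARSE:P3(v=2,ok=F), VALIDATE:-, TRANSFORM:P2(v=0,ok=F), EMIT:P1(v=0,ok=F)] out:-; bubbles=1
Tick 5: [PARSE:-, VALIDATE:P3(v=2,ok=T), TRANSFORM:-, EMIT:P2(v=0,ok=F)] out:P1(v=0); bubbles=2
Tick 6: [PARSE:-, VALIDATE:-, TRANSFORM:P3(v=8,ok=T), EMIT:-] out:P2(v=0); bubbles=3
Tick 7: [PARSE:-, VALIDATE:-, TRANSFORM:-, EMIT:P3(v=8,ok=T)] out:-; bubbles=3
Tick 8: [PARSE:-, VALIDATE:-, TRANSFORM:-, EMIT:-] out:P3(v=8); bubbles=4
Total bubble-slots: 20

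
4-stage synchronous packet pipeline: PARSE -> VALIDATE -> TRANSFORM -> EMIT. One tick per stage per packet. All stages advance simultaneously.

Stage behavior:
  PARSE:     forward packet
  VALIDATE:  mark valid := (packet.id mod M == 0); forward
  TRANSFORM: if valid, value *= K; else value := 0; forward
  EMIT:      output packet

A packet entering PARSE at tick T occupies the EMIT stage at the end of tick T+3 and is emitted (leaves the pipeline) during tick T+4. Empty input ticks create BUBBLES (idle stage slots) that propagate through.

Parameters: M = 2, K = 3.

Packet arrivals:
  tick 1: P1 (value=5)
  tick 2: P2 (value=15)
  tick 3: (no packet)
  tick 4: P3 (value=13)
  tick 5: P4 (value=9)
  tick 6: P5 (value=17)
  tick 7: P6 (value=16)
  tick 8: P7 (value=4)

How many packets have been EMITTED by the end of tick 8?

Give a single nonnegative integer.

Tick 1: [PARSE:P1(v=5,ok=F), VALIDATE:-, TRANSFORM:-, EMIT:-] out:-; in:P1
Tick 2: [PARSE:P2(v=15,ok=F), VALIDATE:P1(v=5,ok=F), TRANSFORM:-, EMIT:-] out:-; in:P2
Tick 3: [PARSE:-, VALIDATE:P2(v=15,ok=T), TRANSFORM:P1(v=0,ok=F), EMIT:-] out:-; in:-
Tick 4: [PARSE:P3(v=13,ok=F), VALIDATE:-, TRANSFORM:P2(v=45,ok=T), EMIT:P1(v=0,ok=F)] out:-; in:P3
Tick 5: [PARSE:P4(v=9,ok=F), VALIDATE:P3(v=13,ok=F), TRANSFORM:-, EMIT:P2(v=45,ok=T)] out:P1(v=0); in:P4
Tick 6: [PARSE:P5(v=17,ok=F), VALIDATE:P4(v=9,ok=T), TRANSFORM:P3(v=0,ok=F), EMIT:-] out:P2(v=45); in:P5
Tick 7: [PARSE:P6(v=16,ok=F), VALIDATE:P5(v=17,ok=F), TRANSFORM:P4(v=27,ok=T), EMIT:P3(v=0,ok=F)] out:-; in:P6
Tick 8: [PARSE:P7(v=4,ok=F), VALIDATE:P6(v=16,ok=T), TRANSFORM:P5(v=0,ok=F), EMIT:P4(v=27,ok=T)] out:P3(v=0); in:P7
Emitted by tick 8: ['P1', 'P2', 'P3']

Answer: 3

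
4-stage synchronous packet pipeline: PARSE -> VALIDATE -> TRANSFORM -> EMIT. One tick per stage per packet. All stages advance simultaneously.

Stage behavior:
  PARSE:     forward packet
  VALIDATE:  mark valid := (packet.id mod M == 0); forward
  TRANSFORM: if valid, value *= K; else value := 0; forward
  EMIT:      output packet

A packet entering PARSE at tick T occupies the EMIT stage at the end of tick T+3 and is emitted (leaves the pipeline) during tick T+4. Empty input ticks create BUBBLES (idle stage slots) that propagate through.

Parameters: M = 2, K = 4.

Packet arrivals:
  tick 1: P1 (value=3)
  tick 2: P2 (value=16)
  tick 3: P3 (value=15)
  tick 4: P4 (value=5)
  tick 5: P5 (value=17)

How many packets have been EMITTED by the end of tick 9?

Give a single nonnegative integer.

Tick 1: [PARSE:P1(v=3,ok=F), VALIDATE:-, TRANSFORM:-, EMIT:-] out:-; in:P1
Tick 2: [PARSE:P2(v=16,ok=F), VALIDATE:P1(v=3,ok=F), TRANSFORM:-, EMIT:-] out:-; in:P2
Tick 3: [PARSE:P3(v=15,ok=F), VALIDATE:P2(v=16,ok=T), TRANSFORM:P1(v=0,ok=F), EMIT:-] out:-; in:P3
Tick 4: [PARSE:P4(v=5,ok=F), VALIDATE:P3(v=15,ok=F), TRANSFORM:P2(v=64,ok=T), EMIT:P1(v=0,ok=F)] out:-; in:P4
Tick 5: [PARSE:P5(v=17,ok=F), VALIDATE:P4(v=5,ok=T), TRANSFORM:P3(v=0,ok=F), EMIT:P2(v=64,ok=T)] out:P1(v=0); in:P5
Tick 6: [PARSE:-, VALIDATE:P5(v=17,ok=F), TRANSFORM:P4(v=20,ok=T), EMIT:P3(v=0,ok=F)] out:P2(v=64); in:-
Tick 7: [PARSE:-, VALIDATE:-, TRANSFORM:P5(v=0,ok=F), EMIT:P4(v=20,ok=T)] out:P3(v=0); in:-
Tick 8: [PARSE:-, VALIDATE:-, TRANSFORM:-, EMIT:P5(v=0,ok=F)] out:P4(v=20); in:-
Tick 9: [PARSE:-, VALIDATE:-, TRANSFORM:-, EMIT:-] out:P5(v=0); in:-
Emitted by tick 9: ['P1', 'P2', 'P3', 'P4', 'P5']

Answer: 5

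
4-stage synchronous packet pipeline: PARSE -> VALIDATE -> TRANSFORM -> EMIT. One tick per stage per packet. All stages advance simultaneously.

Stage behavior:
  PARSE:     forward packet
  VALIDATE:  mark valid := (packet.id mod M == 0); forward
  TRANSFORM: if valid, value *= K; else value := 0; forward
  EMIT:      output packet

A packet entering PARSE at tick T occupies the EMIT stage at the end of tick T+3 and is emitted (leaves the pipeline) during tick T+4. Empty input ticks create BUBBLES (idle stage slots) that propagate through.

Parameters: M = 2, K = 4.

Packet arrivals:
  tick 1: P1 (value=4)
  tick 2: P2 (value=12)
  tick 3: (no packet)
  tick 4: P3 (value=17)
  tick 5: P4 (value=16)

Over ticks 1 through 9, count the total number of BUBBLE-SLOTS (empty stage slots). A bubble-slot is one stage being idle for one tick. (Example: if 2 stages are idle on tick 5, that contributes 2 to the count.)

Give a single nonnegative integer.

Tick 1: [PARSE:P1(v=4,ok=F), VALIDATE:-, TRANSFORM:-, EMIT:-] out:-; bubbles=3
Tick 2: [PARSE:P2(v=12,ok=F), VALIDATE:P1(v=4,ok=F), TRANSFORM:-, EMIT:-] out:-; bubbles=2
Tick 3: [PARSE:-, VALIDATE:P2(v=12,ok=T), TRANSFORM:P1(v=0,ok=F), EMIT:-] out:-; bubbles=2
Tick 4: [PARSE:P3(v=17,ok=F), VALIDATE:-, TRANSFORM:P2(v=48,ok=T), EMIT:P1(v=0,ok=F)] out:-; bubbles=1
Tick 5: [PARSE:P4(v=16,ok=F), VALIDATE:P3(v=17,ok=F), TRANSFORM:-, EMIT:P2(v=48,ok=T)] out:P1(v=0); bubbles=1
Tick 6: [PARSE:-, VALIDATE:P4(v=16,ok=T), TRANSFORM:P3(v=0,ok=F), EMIT:-] out:P2(v=48); bubbles=2
Tick 7: [PARSE:-, VALIDATE:-, TRANSFORM:P4(v=64,ok=T), EMIT:P3(v=0,ok=F)] out:-; bubbles=2
Tick 8: [PARSE:-, VALIDATE:-, TRANSFORM:-, EMIT:P4(v=64,ok=T)] out:P3(v=0); bubbles=3
Tick 9: [PARSE:-, VALIDATE:-, TRANSFORM:-, EMIT:-] out:P4(v=64); bubbles=4
Total bubble-slots: 20

Answer: 20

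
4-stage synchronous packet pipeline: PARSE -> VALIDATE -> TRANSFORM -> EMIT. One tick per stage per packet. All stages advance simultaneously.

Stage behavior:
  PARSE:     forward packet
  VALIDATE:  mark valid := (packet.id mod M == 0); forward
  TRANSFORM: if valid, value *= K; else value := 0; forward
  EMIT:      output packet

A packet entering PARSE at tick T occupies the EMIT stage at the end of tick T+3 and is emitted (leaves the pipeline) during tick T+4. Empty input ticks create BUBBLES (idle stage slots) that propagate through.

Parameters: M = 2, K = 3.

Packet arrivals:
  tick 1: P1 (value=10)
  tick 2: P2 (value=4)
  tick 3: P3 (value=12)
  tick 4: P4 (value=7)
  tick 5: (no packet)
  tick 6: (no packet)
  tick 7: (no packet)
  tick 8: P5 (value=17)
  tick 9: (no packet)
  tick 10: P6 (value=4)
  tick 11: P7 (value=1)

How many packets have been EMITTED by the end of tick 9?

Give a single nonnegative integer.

Answer: 4

Derivation:
Tick 1: [PARSE:P1(v=10,ok=F), VALIDATE:-, TRANSFORM:-, EMIT:-] out:-; in:P1
Tick 2: [PARSE:P2(v=4,ok=F), VALIDATE:P1(v=10,ok=F), TRANSFORM:-, EMIT:-] out:-; in:P2
Tick 3: [PARSE:P3(v=12,ok=F), VALIDATE:P2(v=4,ok=T), TRANSFORM:P1(v=0,ok=F), EMIT:-] out:-; in:P3
Tick 4: [PARSE:P4(v=7,ok=F), VALIDATE:P3(v=12,ok=F), TRANSFORM:P2(v=12,ok=T), EMIT:P1(v=0,ok=F)] out:-; in:P4
Tick 5: [PARSE:-, VALIDATE:P4(v=7,ok=T), TRANSFORM:P3(v=0,ok=F), EMIT:P2(v=12,ok=T)] out:P1(v=0); in:-
Tick 6: [PARSE:-, VALIDATE:-, TRANSFORM:P4(v=21,ok=T), EMIT:P3(v=0,ok=F)] out:P2(v=12); in:-
Tick 7: [PARSE:-, VALIDATE:-, TRANSFORM:-, EMIT:P4(v=21,ok=T)] out:P3(v=0); in:-
Tick 8: [PARSE:P5(v=17,ok=F), VALIDATE:-, TRANSFORM:-, EMIT:-] out:P4(v=21); in:P5
Tick 9: [PARSE:-, VALIDATE:P5(v=17,ok=F), TRANSFORM:-, EMIT:-] out:-; in:-
Emitted by tick 9: ['P1', 'P2', 'P3', 'P4']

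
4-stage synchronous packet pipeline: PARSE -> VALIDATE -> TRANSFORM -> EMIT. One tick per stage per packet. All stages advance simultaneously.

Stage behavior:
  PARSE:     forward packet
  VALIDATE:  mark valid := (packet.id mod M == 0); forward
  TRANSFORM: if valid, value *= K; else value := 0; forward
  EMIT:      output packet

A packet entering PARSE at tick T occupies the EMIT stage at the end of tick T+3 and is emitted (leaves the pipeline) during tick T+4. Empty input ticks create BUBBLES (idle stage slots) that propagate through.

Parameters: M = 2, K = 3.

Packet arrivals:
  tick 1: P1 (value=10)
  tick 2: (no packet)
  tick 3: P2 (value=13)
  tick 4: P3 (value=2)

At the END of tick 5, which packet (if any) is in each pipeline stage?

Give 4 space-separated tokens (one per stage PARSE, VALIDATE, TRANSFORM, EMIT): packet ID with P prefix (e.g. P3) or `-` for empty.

Answer: - P3 P2 -

Derivation:
Tick 1: [PARSE:P1(v=10,ok=F), VALIDATE:-, TRANSFORM:-, EMIT:-] out:-; in:P1
Tick 2: [PARSE:-, VALIDATE:P1(v=10,ok=F), TRANSFORM:-, EMIT:-] out:-; in:-
Tick 3: [PARSE:P2(v=13,ok=F), VALIDATE:-, TRANSFORM:P1(v=0,ok=F), EMIT:-] out:-; in:P2
Tick 4: [PARSE:P3(v=2,ok=F), VALIDATE:P2(v=13,ok=T), TRANSFORM:-, EMIT:P1(v=0,ok=F)] out:-; in:P3
Tick 5: [PARSE:-, VALIDATE:P3(v=2,ok=F), TRANSFORM:P2(v=39,ok=T), EMIT:-] out:P1(v=0); in:-
At end of tick 5: ['-', 'P3', 'P2', '-']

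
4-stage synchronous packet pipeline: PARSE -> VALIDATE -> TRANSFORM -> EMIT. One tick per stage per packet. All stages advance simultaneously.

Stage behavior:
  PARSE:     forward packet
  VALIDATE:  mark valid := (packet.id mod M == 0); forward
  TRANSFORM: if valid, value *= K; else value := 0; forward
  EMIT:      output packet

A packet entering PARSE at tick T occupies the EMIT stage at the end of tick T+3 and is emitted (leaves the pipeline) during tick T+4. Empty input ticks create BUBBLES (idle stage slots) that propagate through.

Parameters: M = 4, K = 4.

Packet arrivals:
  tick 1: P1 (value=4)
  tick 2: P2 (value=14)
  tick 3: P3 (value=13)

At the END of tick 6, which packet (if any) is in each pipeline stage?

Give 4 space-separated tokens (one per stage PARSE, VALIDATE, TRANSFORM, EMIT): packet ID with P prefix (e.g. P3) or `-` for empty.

Answer: - - - P3

Derivation:
Tick 1: [PARSE:P1(v=4,ok=F), VALIDATE:-, TRANSFORM:-, EMIT:-] out:-; in:P1
Tick 2: [PARSE:P2(v=14,ok=F), VALIDATE:P1(v=4,ok=F), TRANSFORM:-, EMIT:-] out:-; in:P2
Tick 3: [PARSE:P3(v=13,ok=F), VALIDATE:P2(v=14,ok=F), TRANSFORM:P1(v=0,ok=F), EMIT:-] out:-; in:P3
Tick 4: [PARSE:-, VALIDATE:P3(v=13,ok=F), TRANSFORM:P2(v=0,ok=F), EMIT:P1(v=0,ok=F)] out:-; in:-
Tick 5: [PARSE:-, VALIDATE:-, TRANSFORM:P3(v=0,ok=F), EMIT:P2(v=0,ok=F)] out:P1(v=0); in:-
Tick 6: [PARSE:-, VALIDATE:-, TRANSFORM:-, EMIT:P3(v=0,ok=F)] out:P2(v=0); in:-
At end of tick 6: ['-', '-', '-', 'P3']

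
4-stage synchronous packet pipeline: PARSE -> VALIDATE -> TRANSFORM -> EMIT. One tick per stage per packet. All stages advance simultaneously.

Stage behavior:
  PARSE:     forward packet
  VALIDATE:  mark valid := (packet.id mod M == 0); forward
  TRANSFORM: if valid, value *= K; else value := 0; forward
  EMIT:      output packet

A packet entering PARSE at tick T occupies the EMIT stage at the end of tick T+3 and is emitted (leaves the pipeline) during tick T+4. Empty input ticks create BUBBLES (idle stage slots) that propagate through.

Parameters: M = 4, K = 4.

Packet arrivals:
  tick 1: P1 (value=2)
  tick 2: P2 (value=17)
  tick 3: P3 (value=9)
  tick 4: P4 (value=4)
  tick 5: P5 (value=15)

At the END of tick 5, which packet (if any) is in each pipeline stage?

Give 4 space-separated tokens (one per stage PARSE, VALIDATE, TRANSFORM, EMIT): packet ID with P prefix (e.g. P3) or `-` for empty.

Tick 1: [PARSE:P1(v=2,ok=F), VALIDATE:-, TRANSFORM:-, EMIT:-] out:-; in:P1
Tick 2: [PARSE:P2(v=17,ok=F), VALIDATE:P1(v=2,ok=F), TRANSFORM:-, EMIT:-] out:-; in:P2
Tick 3: [PARSE:P3(v=9,ok=F), VALIDATE:P2(v=17,ok=F), TRANSFORM:P1(v=0,ok=F), EMIT:-] out:-; in:P3
Tick 4: [PARSE:P4(v=4,ok=F), VALIDATE:P3(v=9,ok=F), TRANSFORM:P2(v=0,ok=F), EMIT:P1(v=0,ok=F)] out:-; in:P4
Tick 5: [PARSE:P5(v=15,ok=F), VALIDATE:P4(v=4,ok=T), TRANSFORM:P3(v=0,ok=F), EMIT:P2(v=0,ok=F)] out:P1(v=0); in:P5
At end of tick 5: ['P5', 'P4', 'P3', 'P2']

Answer: P5 P4 P3 P2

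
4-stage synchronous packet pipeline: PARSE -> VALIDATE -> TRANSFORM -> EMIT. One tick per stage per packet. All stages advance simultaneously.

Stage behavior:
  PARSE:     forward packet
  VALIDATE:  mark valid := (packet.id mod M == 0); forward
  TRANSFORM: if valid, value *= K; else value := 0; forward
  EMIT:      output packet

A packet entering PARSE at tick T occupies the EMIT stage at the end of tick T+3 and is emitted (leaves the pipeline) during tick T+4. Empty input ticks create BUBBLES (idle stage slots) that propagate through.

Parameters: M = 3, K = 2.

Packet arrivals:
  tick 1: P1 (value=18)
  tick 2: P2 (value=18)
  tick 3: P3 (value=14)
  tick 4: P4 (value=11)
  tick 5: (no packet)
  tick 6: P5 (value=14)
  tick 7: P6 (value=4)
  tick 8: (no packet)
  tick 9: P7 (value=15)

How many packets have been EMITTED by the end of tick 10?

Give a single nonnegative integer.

Tick 1: [PARSE:P1(v=18,ok=F), VALIDATE:-, TRANSFORM:-, EMIT:-] out:-; in:P1
Tick 2: [PARSE:P2(v=18,ok=F), VALIDATE:P1(v=18,ok=F), TRANSFORM:-, EMIT:-] out:-; in:P2
Tick 3: [PARSE:P3(v=14,ok=F), VALIDATE:P2(v=18,ok=F), TRANSFORM:P1(v=0,ok=F), EMIT:-] out:-; in:P3
Tick 4: [PARSE:P4(v=11,ok=F), VALIDATE:P3(v=14,ok=T), TRANSFORM:P2(v=0,ok=F), EMIT:P1(v=0,ok=F)] out:-; in:P4
Tick 5: [PARSE:-, VALIDATE:P4(v=11,ok=F), TRANSFORM:P3(v=28,ok=T), EMIT:P2(v=0,ok=F)] out:P1(v=0); in:-
Tick 6: [PARSE:P5(v=14,ok=F), VALIDATE:-, TRANSFORM:P4(v=0,ok=F), EMIT:P3(v=28,ok=T)] out:P2(v=0); in:P5
Tick 7: [PARSE:P6(v=4,ok=F), VALIDATE:P5(v=14,ok=F), TRANSFORM:-, EMIT:P4(v=0,ok=F)] out:P3(v=28); in:P6
Tick 8: [PARSE:-, VALIDATE:P6(v=4,ok=T), TRANSFORM:P5(v=0,ok=F), EMIT:-] out:P4(v=0); in:-
Tick 9: [PARSE:P7(v=15,ok=F), VALIDATE:-, TRANSFORM:P6(v=8,ok=T), EMIT:P5(v=0,ok=F)] out:-; in:P7
Tick 10: [PARSE:-, VALIDATE:P7(v=15,ok=F), TRANSFORM:-, EMIT:P6(v=8,ok=T)] out:P5(v=0); in:-
Emitted by tick 10: ['P1', 'P2', 'P3', 'P4', 'P5']

Answer: 5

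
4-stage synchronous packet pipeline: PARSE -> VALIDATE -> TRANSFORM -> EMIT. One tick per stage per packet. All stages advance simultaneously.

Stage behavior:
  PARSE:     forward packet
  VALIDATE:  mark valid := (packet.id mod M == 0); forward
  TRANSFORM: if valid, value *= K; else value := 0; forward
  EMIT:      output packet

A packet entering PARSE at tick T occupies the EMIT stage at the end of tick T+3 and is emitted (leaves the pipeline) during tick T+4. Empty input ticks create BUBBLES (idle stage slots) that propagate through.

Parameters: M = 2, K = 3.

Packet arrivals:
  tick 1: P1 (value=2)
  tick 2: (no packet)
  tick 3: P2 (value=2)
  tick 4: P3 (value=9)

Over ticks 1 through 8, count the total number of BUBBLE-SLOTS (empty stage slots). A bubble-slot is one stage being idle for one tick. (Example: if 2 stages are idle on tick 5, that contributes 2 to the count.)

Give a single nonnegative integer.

Answer: 20

Derivation:
Tick 1: [PARSE:P1(v=2,ok=F), VALIDATE:-, TRANSFORM:-, EMIT:-] out:-; bubbles=3
Tick 2: [PARSE:-, VALIDATE:P1(v=2,ok=F), TRANSFORM:-, EMIT:-] out:-; bubbles=3
Tick 3: [PARSE:P2(v=2,ok=F), VALIDATE:-, TRANSFORM:P1(v=0,ok=F), EMIT:-] out:-; bubbles=2
Tick 4: [PARSE:P3(v=9,ok=F), VALIDATE:P2(v=2,ok=T), TRANSFORM:-, EMIT:P1(v=0,ok=F)] out:-; bubbles=1
Tick 5: [PARSE:-, VALIDATE:P3(v=9,ok=F), TRANSFORM:P2(v=6,ok=T), EMIT:-] out:P1(v=0); bubbles=2
Tick 6: [PARSE:-, VALIDATE:-, TRANSFORM:P3(v=0,ok=F), EMIT:P2(v=6,ok=T)] out:-; bubbles=2
Tick 7: [PARSE:-, VALIDATE:-, TRANSFORM:-, EMIT:P3(v=0,ok=F)] out:P2(v=6); bubbles=3
Tick 8: [PARSE:-, VALIDATE:-, TRANSFORM:-, EMIT:-] out:P3(v=0); bubbles=4
Total bubble-slots: 20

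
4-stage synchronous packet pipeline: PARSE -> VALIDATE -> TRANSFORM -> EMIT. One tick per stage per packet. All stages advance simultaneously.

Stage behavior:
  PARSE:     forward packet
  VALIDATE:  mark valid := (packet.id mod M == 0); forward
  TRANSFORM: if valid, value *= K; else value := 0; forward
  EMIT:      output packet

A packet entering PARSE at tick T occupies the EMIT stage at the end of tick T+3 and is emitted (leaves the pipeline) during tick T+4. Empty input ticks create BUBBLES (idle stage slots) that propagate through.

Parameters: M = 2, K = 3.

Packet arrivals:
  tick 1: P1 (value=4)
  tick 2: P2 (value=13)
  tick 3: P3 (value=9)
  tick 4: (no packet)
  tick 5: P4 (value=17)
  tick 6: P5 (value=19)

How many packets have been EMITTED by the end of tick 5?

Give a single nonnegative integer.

Tick 1: [PARSE:P1(v=4,ok=F), VALIDATE:-, TRANSFORM:-, EMIT:-] out:-; in:P1
Tick 2: [PARSE:P2(v=13,ok=F), VALIDATE:P1(v=4,ok=F), TRANSFORM:-, EMIT:-] out:-; in:P2
Tick 3: [PARSE:P3(v=9,ok=F), VALIDATE:P2(v=13,ok=T), TRANSFORM:P1(v=0,ok=F), EMIT:-] out:-; in:P3
Tick 4: [PARSE:-, VALIDATE:P3(v=9,ok=F), TRANSFORM:P2(v=39,ok=T), EMIT:P1(v=0,ok=F)] out:-; in:-
Tick 5: [PARSE:P4(v=17,ok=F), VALIDATE:-, TRANSFORM:P3(v=0,ok=F), EMIT:P2(v=39,ok=T)] out:P1(v=0); in:P4
Emitted by tick 5: ['P1']

Answer: 1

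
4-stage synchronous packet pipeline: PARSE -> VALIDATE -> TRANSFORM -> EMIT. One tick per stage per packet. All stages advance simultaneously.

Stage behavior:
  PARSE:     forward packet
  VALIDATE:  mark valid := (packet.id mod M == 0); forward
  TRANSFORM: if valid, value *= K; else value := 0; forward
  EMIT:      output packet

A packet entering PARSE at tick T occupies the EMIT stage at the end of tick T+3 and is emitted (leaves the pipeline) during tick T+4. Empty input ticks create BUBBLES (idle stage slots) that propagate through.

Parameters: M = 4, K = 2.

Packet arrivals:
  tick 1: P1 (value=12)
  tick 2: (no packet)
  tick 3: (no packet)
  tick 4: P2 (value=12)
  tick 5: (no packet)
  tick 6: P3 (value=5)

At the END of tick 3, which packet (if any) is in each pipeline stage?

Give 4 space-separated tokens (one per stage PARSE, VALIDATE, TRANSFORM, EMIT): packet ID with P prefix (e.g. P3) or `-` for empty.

Answer: - - P1 -

Derivation:
Tick 1: [PARSE:P1(v=12,ok=F), VALIDATE:-, TRANSFORM:-, EMIT:-] out:-; in:P1
Tick 2: [PARSE:-, VALIDATE:P1(v=12,ok=F), TRANSFORM:-, EMIT:-] out:-; in:-
Tick 3: [PARSE:-, VALIDATE:-, TRANSFORM:P1(v=0,ok=F), EMIT:-] out:-; in:-
At end of tick 3: ['-', '-', 'P1', '-']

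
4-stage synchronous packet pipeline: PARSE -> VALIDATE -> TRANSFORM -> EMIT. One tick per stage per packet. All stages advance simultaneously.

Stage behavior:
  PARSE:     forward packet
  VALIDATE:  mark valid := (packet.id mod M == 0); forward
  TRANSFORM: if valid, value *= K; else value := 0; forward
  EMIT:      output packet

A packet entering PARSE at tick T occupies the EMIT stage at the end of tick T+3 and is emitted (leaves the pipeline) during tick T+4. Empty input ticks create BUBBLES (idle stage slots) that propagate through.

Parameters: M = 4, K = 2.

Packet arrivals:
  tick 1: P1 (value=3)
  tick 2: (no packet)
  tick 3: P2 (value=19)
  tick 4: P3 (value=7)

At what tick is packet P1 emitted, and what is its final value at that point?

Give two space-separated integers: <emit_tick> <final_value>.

Tick 1: [PARSE:P1(v=3,ok=F), VALIDATE:-, TRANSFORM:-, EMIT:-] out:-; in:P1
Tick 2: [PARSE:-, VALIDATE:P1(v=3,ok=F), TRANSFORM:-, EMIT:-] out:-; in:-
Tick 3: [PARSE:P2(v=19,ok=F), VALIDATE:-, TRANSFORM:P1(v=0,ok=F), EMIT:-] out:-; in:P2
Tick 4: [PARSE:P3(v=7,ok=F), VALIDATE:P2(v=19,ok=F), TRANSFORM:-, EMIT:P1(v=0,ok=F)] out:-; in:P3
Tick 5: [PARSE:-, VALIDATE:P3(v=7,ok=F), TRANSFORM:P2(v=0,ok=F), EMIT:-] out:P1(v=0); in:-
Tick 6: [PARSE:-, VALIDATE:-, TRANSFORM:P3(v=0,ok=F), EMIT:P2(v=0,ok=F)] out:-; in:-
Tick 7: [PARSE:-, VALIDATE:-, TRANSFORM:-, EMIT:P3(v=0,ok=F)] out:P2(v=0); in:-
Tick 8: [PARSE:-, VALIDATE:-, TRANSFORM:-, EMIT:-] out:P3(v=0); in:-
P1: arrives tick 1, valid=False (id=1, id%4=1), emit tick 5, final value 0

Answer: 5 0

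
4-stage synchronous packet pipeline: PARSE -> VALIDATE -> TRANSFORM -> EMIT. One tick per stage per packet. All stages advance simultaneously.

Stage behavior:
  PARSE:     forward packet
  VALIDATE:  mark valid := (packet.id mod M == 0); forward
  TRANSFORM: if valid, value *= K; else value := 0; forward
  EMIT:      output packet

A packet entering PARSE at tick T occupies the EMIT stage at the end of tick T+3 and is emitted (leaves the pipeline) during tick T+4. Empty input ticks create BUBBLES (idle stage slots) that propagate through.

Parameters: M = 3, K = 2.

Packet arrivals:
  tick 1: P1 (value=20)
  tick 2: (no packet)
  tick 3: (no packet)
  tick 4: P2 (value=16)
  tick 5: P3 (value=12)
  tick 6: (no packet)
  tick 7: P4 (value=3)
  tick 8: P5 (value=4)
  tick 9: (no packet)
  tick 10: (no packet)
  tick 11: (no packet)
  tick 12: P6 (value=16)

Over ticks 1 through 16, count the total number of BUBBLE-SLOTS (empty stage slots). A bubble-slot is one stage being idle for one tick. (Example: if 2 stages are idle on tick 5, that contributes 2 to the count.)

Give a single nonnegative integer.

Tick 1: [PARSE:P1(v=20,ok=F), VALIDATE:-, TRANSFORM:-, EMIT:-] out:-; bubbles=3
Tick 2: [PARSE:-, VALIDATE:P1(v=20,ok=F), TRANSFORM:-, EMIT:-] out:-; bubbles=3
Tick 3: [PARSE:-, VALIDATE:-, TRANSFORM:P1(v=0,ok=F), EMIT:-] out:-; bubbles=3
Tick 4: [PARSE:P2(v=16,ok=F), VALIDATE:-, TRANSFORM:-, EMIT:P1(v=0,ok=F)] out:-; bubbles=2
Tick 5: [PARSE:P3(v=12,ok=F), VALIDATE:P2(v=16,ok=F), TRANSFORM:-, EMIT:-] out:P1(v=0); bubbles=2
Tick 6: [PARSE:-, VALIDATE:P3(v=12,ok=T), TRANSFORM:P2(v=0,ok=F), EMIT:-] out:-; bubbles=2
Tick 7: [PARSE:P4(v=3,ok=F), VALIDATE:-, TRANSFORM:P3(v=24,ok=T), EMIT:P2(v=0,ok=F)] out:-; bubbles=1
Tick 8: [PARSE:P5(v=4,ok=F), VALIDATE:P4(v=3,ok=F), TRANSFORM:-, EMIT:P3(v=24,ok=T)] out:P2(v=0); bubbles=1
Tick 9: [PARSE:-, VALIDATE:P5(v=4,ok=F), TRANSFORM:P4(v=0,ok=F), EMIT:-] out:P3(v=24); bubbles=2
Tick 10: [PARSE:-, VALIDATE:-, TRANSFORM:P5(v=0,ok=F), EMIT:P4(v=0,ok=F)] out:-; bubbles=2
Tick 11: [PARSE:-, VALIDATE:-, TRANSFORM:-, EMIT:P5(v=0,ok=F)] out:P4(v=0); bubbles=3
Tick 12: [PARSE:P6(v=16,ok=F), VALIDATE:-, TRANSFORM:-, EMIT:-] out:P5(v=0); bubbles=3
Tick 13: [PARSE:-, VALIDATE:P6(v=16,ok=T), TRANSFORM:-, EMIT:-] out:-; bubbles=3
Tick 14: [PARSE:-, VALIDATE:-, TRANSFORM:P6(v=32,ok=T), EMIT:-] out:-; bubbles=3
Tick 15: [PARSE:-, VALIDATE:-, TRANSFORM:-, EMIT:P6(v=32,ok=T)] out:-; bubbles=3
Tick 16: [PARSE:-, VALIDATE:-, TRANSFORM:-, EMIT:-] out:P6(v=32); bubbles=4
Total bubble-slots: 40

Answer: 40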